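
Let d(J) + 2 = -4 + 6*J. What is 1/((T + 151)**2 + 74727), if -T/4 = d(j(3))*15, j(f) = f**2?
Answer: 1/7522168 ≈ 1.3294e-7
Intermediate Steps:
d(J) = -6 + 6*J (d(J) = -2 + (-4 + 6*J) = -6 + 6*J)
T = -2880 (T = -4*(-6 + 6*3**2)*15 = -4*(-6 + 6*9)*15 = -4*(-6 + 54)*15 = -192*15 = -4*720 = -2880)
1/((T + 151)**2 + 74727) = 1/((-2880 + 151)**2 + 74727) = 1/((-2729)**2 + 74727) = 1/(7447441 + 74727) = 1/7522168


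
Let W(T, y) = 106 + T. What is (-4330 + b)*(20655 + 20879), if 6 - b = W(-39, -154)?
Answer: -182375794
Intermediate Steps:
b = -61 (b = 6 - (106 - 39) = 6 - 1*67 = 6 - 67 = -61)
(-4330 + b)*(20655 + 20879) = (-4330 - 61)*(20655 + 20879) = -4391*41534 = -182375794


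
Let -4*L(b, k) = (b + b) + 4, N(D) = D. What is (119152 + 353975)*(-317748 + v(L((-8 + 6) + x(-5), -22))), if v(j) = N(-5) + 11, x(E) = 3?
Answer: -150332319234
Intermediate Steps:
L(b, k) = -1 - b/2 (L(b, k) = -((b + b) + 4)/4 = -(2*b + 4)/4 = -(4 + 2*b)/4 = -1 - b/2)
v(j) = 6 (v(j) = -5 + 11 = 6)
(119152 + 353975)*(-317748 + v(L((-8 + 6) + x(-5), -22))) = (119152 + 353975)*(-317748 + 6) = 473127*(-317742) = -150332319234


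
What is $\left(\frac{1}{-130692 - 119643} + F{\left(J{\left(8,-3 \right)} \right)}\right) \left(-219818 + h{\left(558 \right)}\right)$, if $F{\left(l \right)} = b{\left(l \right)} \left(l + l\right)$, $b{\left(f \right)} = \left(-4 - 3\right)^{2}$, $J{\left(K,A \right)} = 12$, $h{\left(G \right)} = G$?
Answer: $- \frac{12909763890068}{50067} \approx -2.5785 \cdot 10^{8}$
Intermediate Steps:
$b{\left(f \right)} = 49$ ($b{\left(f \right)} = \left(-7\right)^{2} = 49$)
$F{\left(l \right)} = 98 l$ ($F{\left(l \right)} = 49 \left(l + l\right) = 49 \cdot 2 l = 98 l$)
$\left(\frac{1}{-130692 - 119643} + F{\left(J{\left(8,-3 \right)} \right)}\right) \left(-219818 + h{\left(558 \right)}\right) = \left(\frac{1}{-130692 - 119643} + 98 \cdot 12\right) \left(-219818 + 558\right) = \left(\frac{1}{-250335} + 1176\right) \left(-219260\right) = \left(- \frac{1}{250335} + 1176\right) \left(-219260\right) = \frac{294393959}{250335} \left(-219260\right) = - \frac{12909763890068}{50067}$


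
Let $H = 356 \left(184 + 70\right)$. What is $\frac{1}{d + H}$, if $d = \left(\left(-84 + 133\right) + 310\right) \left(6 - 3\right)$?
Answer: $\frac{1}{91501} \approx 1.0929 \cdot 10^{-5}$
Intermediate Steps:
$H = 90424$ ($H = 356 \cdot 254 = 90424$)
$d = 1077$ ($d = \left(49 + 310\right) \left(6 - 3\right) = 359 \cdot 3 = 1077$)
$\frac{1}{d + H} = \frac{1}{1077 + 90424} = \frac{1}{91501}$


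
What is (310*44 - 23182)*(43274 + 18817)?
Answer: -592472322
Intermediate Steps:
(310*44 - 23182)*(43274 + 18817) = (13640 - 23182)*62091 = -9542*62091 = -592472322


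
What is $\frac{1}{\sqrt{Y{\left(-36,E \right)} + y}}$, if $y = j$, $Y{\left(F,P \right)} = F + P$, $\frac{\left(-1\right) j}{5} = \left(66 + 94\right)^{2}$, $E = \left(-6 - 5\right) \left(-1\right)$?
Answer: $- \frac{i \sqrt{569}}{8535} \approx - 0.0027948 i$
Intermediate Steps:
$E = 11$ ($E = \left(-11\right) \left(-1\right) = 11$)
$j = -128000$ ($j = - 5 \left(66 + 94\right)^{2} = - 5 \cdot 160^{2} = \left(-5\right) 25600 = -128000$)
$y = -128000$
$\frac{1}{\sqrt{Y{\left(-36,E \right)} + y}} = \frac{1}{\sqrt{\left(-36 + 11\right) - 128000}} = \frac{1}{\sqrt{-25 - 128000}} = \frac{1}{\sqrt{-128025}} = \frac{1}{15 i \sqrt{569}} = - \frac{i \sqrt{569}}{8535}$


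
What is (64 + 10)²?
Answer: 5476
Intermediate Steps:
(64 + 10)² = 74² = 5476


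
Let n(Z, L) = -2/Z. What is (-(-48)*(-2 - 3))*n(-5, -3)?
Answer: -96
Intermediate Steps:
(-(-48)*(-2 - 3))*n(-5, -3) = (-(-48)*(-2 - 3))*(-2/(-5)) = (-(-48)*(-5))*(-2*(-⅕)) = -24*10*(⅖) = -240*⅖ = -96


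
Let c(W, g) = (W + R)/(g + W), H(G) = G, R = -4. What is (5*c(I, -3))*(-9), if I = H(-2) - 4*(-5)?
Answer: -42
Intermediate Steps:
I = 18 (I = -2 - 4*(-5) = -2 + 20 = 18)
c(W, g) = (-4 + W)/(W + g) (c(W, g) = (W - 4)/(g + W) = (-4 + W)/(W + g))
(5*c(I, -3))*(-9) = (5*((-4 + 18)/(18 - 3)))*(-9) = (5*(14/15))*(-9) = (14/3)*(-9) = -42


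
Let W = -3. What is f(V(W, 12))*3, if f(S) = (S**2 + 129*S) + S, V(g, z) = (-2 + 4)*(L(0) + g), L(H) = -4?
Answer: -4872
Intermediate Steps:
V(g, z) = -8 + 2*g (V(g, z) = (-2 + 4)*(-4 + g) = 2*(-4 + g) = -8 + 2*g)
f(S) = S**2 + 130*S
f(V(W, 12))*3 = ((-8 + 2*(-3))*(130 + (-8 + 2*(-3))))*3 = ((-8 - 6)*(130 + (-8 - 6)))*3 = -14*(130 - 14)*3 = -14*116*3 = -1624*3 = -4872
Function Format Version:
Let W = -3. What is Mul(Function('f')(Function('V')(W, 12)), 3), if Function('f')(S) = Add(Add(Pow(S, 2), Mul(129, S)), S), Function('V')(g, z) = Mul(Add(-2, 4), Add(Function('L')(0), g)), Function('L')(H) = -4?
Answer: -4872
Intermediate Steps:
Function('V')(g, z) = Add(-8, Mul(2, g)) (Function('V')(g, z) = Mul(Add(-2, 4), Add(-4, g)) = Mul(2, Add(-4, g)) = Add(-8, Mul(2, g)))
Function('f')(S) = Add(Pow(S, 2), Mul(130, S))
Mul(Function('f')(Function('V')(W, 12)), 3) = Mul(Mul(Add(-8, Mul(2, -3)), Add(130, Add(-8, Mul(2, -3)))), 3) = Mul(Mul(Add(-8, -6), Add(130, Add(-8, -6))), 3) = Mul(Mul(-14, Add(130, -14)), 3) = Mul(Mul(-14, 116), 3) = Mul(-1624, 3) = -4872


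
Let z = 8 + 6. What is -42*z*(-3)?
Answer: 1764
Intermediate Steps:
z = 14
-42*z*(-3) = -42*14*(-3) = -588*(-3) = 1764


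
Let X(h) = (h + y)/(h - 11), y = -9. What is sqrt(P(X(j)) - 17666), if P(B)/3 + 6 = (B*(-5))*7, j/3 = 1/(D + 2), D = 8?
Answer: I*sqrt(203441561)/107 ≈ 133.3*I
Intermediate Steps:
j = 3/10 (j = 3/(8 + 2) = 3/10 ≈ 0.30000)
X(h) = (-9 + h)/(-11 + h) (X(h) = (h - 9)/(h - 11) = (-9 + h)/(-11 + h))
P(B) = -18 - 105*B (P(B) = -18 + 3*((B*(-5))*7) = -18 + 3*(-5*B*7) = -18 + 3*(-35*B) = -18 - 105*B)
sqrt(P(X(j)) - 17666) = sqrt((-18 - 105*(-9 + 3/10)/(-11 + 3/10)) - 17666) = sqrt((-18 - 105*(-87)/((-107/10)*10)) - 17666) = sqrt((-18 - (-1050)*(-87)/(107*10)) - 17666) = sqrt((-18 - 105*87/107) - 17666) = sqrt((-18 - 9135/107) - 17666) = sqrt(-11061/107 - 17666) = sqrt(-1901323/107) = I*sqrt(203441561)/107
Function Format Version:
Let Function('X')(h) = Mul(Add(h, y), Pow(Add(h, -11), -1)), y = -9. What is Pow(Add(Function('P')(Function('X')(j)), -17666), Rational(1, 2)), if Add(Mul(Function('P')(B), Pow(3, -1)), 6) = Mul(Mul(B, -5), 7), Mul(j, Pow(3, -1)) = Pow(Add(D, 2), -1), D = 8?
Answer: Mul(Rational(1, 107), I, Pow(203441561, Rational(1, 2))) ≈ Mul(133.30, I)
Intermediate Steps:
j = Rational(3, 10) (j = Mul(3, Pow(Add(8, 2), -1)) = Mul(3, Pow(10, -1)) = Mul(3, Rational(1, 10)) = Rational(3, 10) ≈ 0.30000)
Function('X')(h) = Mul(Pow(Add(-11, h), -1), Add(-9, h)) (Function('X')(h) = Mul(Add(h, -9), Pow(Add(h, -11), -1)) = Mul(Add(-9, h), Pow(Add(-11, h), -1)) = Mul(Pow(Add(-11, h), -1), Add(-9, h)))
Function('P')(B) = Add(-18, Mul(-105, B)) (Function('P')(B) = Add(-18, Mul(3, Mul(Mul(B, -5), 7))) = Add(-18, Mul(3, Mul(Mul(-5, B), 7))) = Add(-18, Mul(3, Mul(-35, B))) = Add(-18, Mul(-105, B)))
Pow(Add(Function('P')(Function('X')(j)), -17666), Rational(1, 2)) = Pow(Add(Add(-18, Mul(-105, Mul(Pow(Add(-11, Rational(3, 10)), -1), Add(-9, Rational(3, 10))))), -17666), Rational(1, 2)) = Pow(Add(Add(-18, Mul(-105, Mul(Pow(Rational(-107, 10), -1), Rational(-87, 10)))), -17666), Rational(1, 2)) = Pow(Add(Add(-18, Mul(-105, Mul(Rational(-10, 107), Rational(-87, 10)))), -17666), Rational(1, 2)) = Pow(Add(Add(-18, Mul(-105, Rational(87, 107))), -17666), Rational(1, 2)) = Pow(Add(Add(-18, Rational(-9135, 107)), -17666), Rational(1, 2)) = Pow(Add(Rational(-11061, 107), -17666), Rational(1, 2)) = Pow(Rational(-1901323, 107), Rational(1, 2)) = Mul(Rational(1, 107), I, Pow(203441561, Rational(1, 2)))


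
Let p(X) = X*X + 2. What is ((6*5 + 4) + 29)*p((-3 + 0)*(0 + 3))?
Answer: 5229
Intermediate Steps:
p(X) = 2 + X**2 (p(X) = X**2 + 2 = 2 + X**2)
((6*5 + 4) + 29)*p((-3 + 0)*(0 + 3)) = ((6*5 + 4) + 29)*(2 + ((-3 + 0)*(0 + 3))**2) = ((30 + 4) + 29)*(2 + (-3*3)**2) = (34 + 29)*(2 + (-9)**2) = 63*(2 + 81) = 63*83 = 5229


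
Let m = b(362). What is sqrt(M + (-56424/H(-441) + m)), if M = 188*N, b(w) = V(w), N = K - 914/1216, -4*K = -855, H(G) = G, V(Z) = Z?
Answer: sqrt(103247927094)/1596 ≈ 201.33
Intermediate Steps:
K = 855/4 (K = -1/4*(-855) = 855/4 ≈ 213.75)
N = 129503/608 (N = 855/4 - 914/1216 = 855/4 - 1*457/608 = 855/4 - 457/608 = 129503/608 ≈ 213.00)
b(w) = w
m = 362
M = 6086641/152 (M = 188*(129503/608) = 6086641/152 ≈ 40044.)
sqrt(M + (-56424/H(-441) + m)) = sqrt(6086641/152 + (-56424/(-441) + 362)) = sqrt(6086641/152 + (-56424*(-1/441) + 362)) = sqrt(6086641/152 + (18808/147 + 362)) = sqrt(6086641/152 + 72022/147) = sqrt(905683571/22344) = sqrt(103247927094)/1596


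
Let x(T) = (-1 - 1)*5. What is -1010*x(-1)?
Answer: 10100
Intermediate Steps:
x(T) = -10 (x(T) = -2*5 = -10)
-1010*x(-1) = -1010*(-10) = 10100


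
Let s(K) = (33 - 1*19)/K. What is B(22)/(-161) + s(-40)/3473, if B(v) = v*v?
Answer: -1461729/486220 ≈ -3.0063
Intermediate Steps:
B(v) = v**2
s(K) = 14/K (s(K) = (33 - 19)/K = 14/K)
B(22)/(-161) + s(-40)/3473 = 22**2/(-161) + (14/(-40))/3473 = 484*(-1/161) + (14*(-1/40))*(1/3473) = -484/161 - 7/20*1/3473 = -484/161 - 7/69460 = -1461729/486220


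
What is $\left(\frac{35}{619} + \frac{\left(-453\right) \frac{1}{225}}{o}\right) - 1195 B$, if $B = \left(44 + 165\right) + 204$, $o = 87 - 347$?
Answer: $- \frac{5957213441531}{12070500} \approx -4.9354 \cdot 10^{5}$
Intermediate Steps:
$o = -260$
$B = 413$ ($B = 209 + 204 = 413$)
$\left(\frac{35}{619} + \frac{\left(-453\right) \frac{1}{225}}{o}\right) - 1195 B = \left(\frac{35}{619} + \frac{\left(-453\right) \frac{1}{225}}{-260}\right) - 493535 = \left(35 \cdot \frac{1}{619} + \left(-453\right) \frac{1}{225} \left(- \frac{1}{260}\right)\right) - 493535 = \left(\frac{35}{619} - - \frac{151}{19500}\right) - 493535 = \left(\frac{35}{619} + \frac{151}{19500}\right) - 493535 = \frac{775969}{12070500} - 493535 = - \frac{5957213441531}{12070500}$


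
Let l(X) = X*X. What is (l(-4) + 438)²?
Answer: 206116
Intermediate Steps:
l(X) = X²
(l(-4) + 438)² = ((-4)² + 438)² = (16 + 438)² = 454² = 206116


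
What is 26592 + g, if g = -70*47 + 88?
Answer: 23390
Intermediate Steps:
g = -3202 (g = -3290 + 88 = -3202)
26592 + g = 26592 - 3202 = 23390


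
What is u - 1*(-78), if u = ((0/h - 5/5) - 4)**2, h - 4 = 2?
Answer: 103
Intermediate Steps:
h = 6 (h = 4 + 2 = 6)
u = 25 (u = ((0/6 - 5/5) - 4)**2 = ((0*(1/6) - 5*1/5) - 4)**2 = ((0 - 1) - 4)**2 = (-1 - 4)**2 = (-5)**2 = 25)
u - 1*(-78) = 25 - 1*(-78) = 25 + 78 = 103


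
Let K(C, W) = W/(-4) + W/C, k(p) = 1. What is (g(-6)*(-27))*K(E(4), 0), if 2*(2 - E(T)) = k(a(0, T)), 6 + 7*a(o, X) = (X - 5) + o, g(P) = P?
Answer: 0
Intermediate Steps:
a(o, X) = -11/7 + X/7 + o/7 (a(o, X) = -6/7 + ((X - 5) + o)/7 = -6/7 + ((-5 + X) + o)/7 = -6/7 + (-5 + X + o)/7 = -6/7 + (-5/7 + X/7 + o/7) = -11/7 + X/7 + o/7)
E(T) = 3/2 (E(T) = 2 - 1/2*1 = 2 - 1/2 = 3/2)
K(C, W) = -W/4 + W/C (K(C, W) = W*(-1/4) + W/C = -W/4 + W/C)
(g(-6)*(-27))*K(E(4), 0) = (-6*(-27))*(-1/4*0 + 0/(3/2)) = 162*(0 + 0*(2/3)) = 162*(0 + 0) = 162*0 = 0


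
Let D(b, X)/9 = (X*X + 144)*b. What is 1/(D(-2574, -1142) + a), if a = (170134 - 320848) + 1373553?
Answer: -1/30214376289 ≈ -3.3097e-11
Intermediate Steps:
D(b, X) = 9*b*(144 + X²) (D(b, X) = 9*((X*X + 144)*b) = 9*((X² + 144)*b) = 9*((144 + X²)*b) = 9*(b*(144 + X²)) = 9*b*(144 + X²))
a = 1222839 (a = -150714 + 1373553 = 1222839)
1/(D(-2574, -1142) + a) = 1/(9*(-2574)*(144 + (-1142)²) + 1222839) = 1/(9*(-2574)*(144 + 1304164) + 1222839) = 1/(9*(-2574)*1304308 + 1222839) = 1/(-30215599128 + 1222839) = 1/(-30214376289) = -1/30214376289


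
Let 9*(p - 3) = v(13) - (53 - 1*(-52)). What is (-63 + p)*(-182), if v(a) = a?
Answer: 115024/9 ≈ 12780.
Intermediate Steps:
p = -65/9 (p = 3 + (13 - (53 - 1*(-52)))/9 = 3 + (13 - (53 + 52))/9 = 3 + (13 - 1*105)/9 = 3 + (13 - 105)/9 = 3 + (⅑)*(-92) = 3 - 92/9 = -65/9 ≈ -7.2222)
(-63 + p)*(-182) = (-63 - 65/9)*(-182) = -632/9*(-182) = 115024/9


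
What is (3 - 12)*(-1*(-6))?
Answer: -54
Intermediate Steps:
(3 - 12)*(-1*(-6)) = -9*6 = -54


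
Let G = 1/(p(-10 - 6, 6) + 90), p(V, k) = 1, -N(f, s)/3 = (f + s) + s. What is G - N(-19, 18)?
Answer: 4642/91 ≈ 51.011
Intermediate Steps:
N(f, s) = -6*s - 3*f (N(f, s) = -3*((f + s) + s) = -3*(f + 2*s) = -6*s - 3*f)
G = 1/91 (G = 1/(1 + 90) = 1/91 ≈ 0.010989)
G - N(-19, 18) = 1/91 - (-6*18 - 3*(-19)) = 1/91 - (-108 + 57) = 1/91 - 1*(-51) = 1/91 + 51 = 4642/91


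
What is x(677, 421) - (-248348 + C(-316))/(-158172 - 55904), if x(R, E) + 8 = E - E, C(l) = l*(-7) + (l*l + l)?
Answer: -464801/53519 ≈ -8.6848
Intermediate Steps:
C(l) = l**2 - 6*l (C(l) = -7*l + (l**2 + l) = -7*l + (l + l**2) = l**2 - 6*l)
x(R, E) = -8 (x(R, E) = -8 + (E - E) = -8 + 0 = -8)
x(677, 421) - (-248348 + C(-316))/(-158172 - 55904) = -8 - (-248348 - 316*(-6 - 316))/(-158172 - 55904) = -8 - (-248348 - 316*(-322))/(-214076) = -8 - (-248348 + 101752)*(-1)/214076 = -8 - (-146596)*(-1)/214076 = -8 - 1*36649/53519 = -8 - 36649/53519 = -464801/53519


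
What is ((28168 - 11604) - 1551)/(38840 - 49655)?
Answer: -15013/10815 ≈ -1.3882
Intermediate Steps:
((28168 - 11604) - 1551)/(38840 - 49655) = (16564 - 1551)/(-10815) = 15013*(-1/10815) = -15013/10815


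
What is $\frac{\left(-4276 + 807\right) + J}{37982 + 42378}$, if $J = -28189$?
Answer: $- \frac{15829}{40180} \approx -0.39395$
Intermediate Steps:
$\frac{\left(-4276 + 807\right) + J}{37982 + 42378} = \frac{\left(-4276 + 807\right) - 28189}{37982 + 42378} = \frac{-3469 - 28189}{80360} = \left(-31658\right) \frac{1}{80360} = - \frac{15829}{40180}$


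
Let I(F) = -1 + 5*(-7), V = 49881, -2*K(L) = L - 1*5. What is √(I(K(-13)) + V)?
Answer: √49845 ≈ 223.26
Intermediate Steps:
K(L) = 5/2 - L/2 (K(L) = -(L - 1*5)/2 = -(L - 5)/2 = -(-5 + L)/2 = 5/2 - L/2)
I(F) = -36 (I(F) = -1 - 35 = -36)
√(I(K(-13)) + V) = √(-36 + 49881) = √49845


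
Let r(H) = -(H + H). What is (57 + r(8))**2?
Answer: 1681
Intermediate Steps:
r(H) = -2*H
(57 + r(8))**2 = (57 - 2*8)**2 = (57 - 16)**2 = 41**2 = 1681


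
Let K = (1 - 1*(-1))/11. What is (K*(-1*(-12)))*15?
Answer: 360/11 ≈ 32.727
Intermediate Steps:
K = 2/11 (K = (1 + 1)*(1/11) = 2*(1/11) = 2/11 ≈ 0.18182)
(K*(-1*(-12)))*15 = (2*(-1*(-12))/11)*15 = ((2/11)*12)*15 = (24/11)*15 = 360/11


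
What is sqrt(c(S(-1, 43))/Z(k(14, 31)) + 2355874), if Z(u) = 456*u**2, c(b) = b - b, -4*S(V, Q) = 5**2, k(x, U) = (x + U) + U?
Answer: sqrt(2355874) ≈ 1534.9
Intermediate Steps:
k(x, U) = x + 2*U (k(x, U) = (U + x) + U = x + 2*U)
S(V, Q) = -25/4 (S(V, Q) = -1/4*5**2 = -1/4*25 = -25/4)
c(b) = 0
sqrt(c(S(-1, 43))/Z(k(14, 31)) + 2355874) = sqrt(0/((456*(14 + 2*31)**2)) + 2355874) = sqrt(0/((456*(14 + 62)**2)) + 2355874) = sqrt(0/((456*76**2)) + 2355874) = sqrt(0/((456*5776)) + 2355874) = sqrt(0/2633856 + 2355874) = sqrt(0*(1/2633856) + 2355874) = sqrt(0 + 2355874) = sqrt(2355874)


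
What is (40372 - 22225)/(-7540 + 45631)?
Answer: 6049/12697 ≈ 0.47641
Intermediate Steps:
(40372 - 22225)/(-7540 + 45631) = 18147/38091 = 18147*(1/38091) = 6049/12697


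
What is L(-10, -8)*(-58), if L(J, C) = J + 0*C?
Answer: 580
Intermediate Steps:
L(J, C) = J (L(J, C) = J + 0 = J)
L(-10, -8)*(-58) = -10*(-58) = 580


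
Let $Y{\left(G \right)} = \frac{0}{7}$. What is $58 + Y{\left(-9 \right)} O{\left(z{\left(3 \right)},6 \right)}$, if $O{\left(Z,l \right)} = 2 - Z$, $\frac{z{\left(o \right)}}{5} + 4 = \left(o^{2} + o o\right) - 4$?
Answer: $58$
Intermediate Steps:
$z{\left(o \right)} = -40 + 10 o^{2}$ ($z{\left(o \right)} = -20 + 5 \left(\left(o^{2} + o o\right) - 4\right) = -20 + 5 \left(\left(o^{2} + o^{2}\right) - 4\right) = -20 + 5 \left(2 o^{2} - 4\right) = -20 + 5 \left(-4 + 2 o^{2}\right) = -20 + \left(-20 + 10 o^{2}\right) = -40 + 10 o^{2}$)
$Y{\left(G \right)} = 0$ ($Y{\left(G \right)} = 0 \cdot \frac{1}{7} = 0$)
$58 + Y{\left(-9 \right)} O{\left(z{\left(3 \right)},6 \right)} = 58 + 0 \left(2 - \left(-40 + 10 \cdot 3^{2}\right)\right) = 58 + 0 \left(2 - \left(-40 + 10 \cdot 9\right)\right) = 58 + 0 \left(2 - \left(-40 + 90\right)\right) = 58 + 0 \left(2 - 50\right) = 58 + 0 \left(-48\right) = 58 + 0 = 58$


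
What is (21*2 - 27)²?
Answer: 225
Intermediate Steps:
(21*2 - 27)² = (42 - 27)² = 15² = 225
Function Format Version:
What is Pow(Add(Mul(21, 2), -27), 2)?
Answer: 225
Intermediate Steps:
Pow(Add(Mul(21, 2), -27), 2) = Pow(Add(42, -27), 2) = Pow(15, 2) = 225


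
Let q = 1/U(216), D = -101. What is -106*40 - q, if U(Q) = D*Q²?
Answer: -19979965439/4712256 ≈ -4240.0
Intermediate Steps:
U(Q) = -101*Q²
q = -1/4712256 (q = 1/(-101*216²) = 1/(-101*46656) = 1/(-4712256) = -1/4712256 ≈ -2.1221e-7)
-106*40 - q = -106*40 - 1*(-1/4712256) = -4240 + 1/4712256 = -19979965439/4712256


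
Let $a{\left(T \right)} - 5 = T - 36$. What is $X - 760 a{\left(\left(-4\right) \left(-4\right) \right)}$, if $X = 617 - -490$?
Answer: $12507$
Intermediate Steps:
$a{\left(T \right)} = -31 + T$ ($a{\left(T \right)} = 5 + \left(T - 36\right) = 5 + \left(-36 + T\right) = -31 + T$)
$X = 1107$ ($X = 617 + 490 = 1107$)
$X - 760 a{\left(\left(-4\right) \left(-4\right) \right)} = 1107 - 760 \left(-31 - -16\right) = 1107 - 760 \left(-31 + 16\right) = 1107 - -11400 = 1107 + 11400 = 12507$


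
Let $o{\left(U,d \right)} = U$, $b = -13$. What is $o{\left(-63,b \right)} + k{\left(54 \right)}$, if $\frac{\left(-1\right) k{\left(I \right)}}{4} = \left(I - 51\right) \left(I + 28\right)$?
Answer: $-1047$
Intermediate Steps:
$k{\left(I \right)} = - 4 \left(-51 + I\right) \left(28 + I\right)$ ($k{\left(I \right)} = - 4 \left(I - 51\right) \left(I + 28\right) = - 4 \left(-51 + I\right) \left(28 + I\right)$)
$o{\left(-63,b \right)} + k{\left(54 \right)} = -63 + \left(5712 - 4 \cdot 54^{2} + 92 \cdot 54\right) = -63 + \left(5712 - 11664 + 4968\right) = -63 - 984 = -1047$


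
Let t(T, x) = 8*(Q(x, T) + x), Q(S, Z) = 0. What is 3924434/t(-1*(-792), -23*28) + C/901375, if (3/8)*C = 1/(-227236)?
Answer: -301433101283511277/395721609234000 ≈ -761.73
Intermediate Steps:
C = -2/170427 (C = (8/3)/(-227236) = (8/3)*(-1/227236) = -2/170427 ≈ -1.1735e-5)
t(T, x) = 8*x (t(T, x) = 8*(0 + x) = 8*x)
3924434/t(-1*(-792), -23*28) + C/901375 = 3924434/((8*(-23*28))) - 2/170427/901375 = 3924434/((8*(-644))) - 2/170427*1/901375 = 3924434/(-5152) - 2/153618637125 = 3924434*(-1/5152) - 2/153618637125 = -1962217/2576 - 2/153618637125 = -301433101283511277/395721609234000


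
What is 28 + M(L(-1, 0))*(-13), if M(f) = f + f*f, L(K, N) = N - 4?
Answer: -128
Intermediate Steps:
L(K, N) = -4 + N
M(f) = f + f**2
28 + M(L(-1, 0))*(-13) = 28 + ((-4 + 0)*(1 + (-4 + 0)))*(-13) = 28 - 4*(1 - 4)*(-13) = 28 - 4*(-3)*(-13) = 28 + 12*(-13) = 28 - 156 = -128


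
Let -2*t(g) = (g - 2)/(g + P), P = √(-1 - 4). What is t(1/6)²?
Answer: 121/(4*(1 + 6*I*√5)²) ≈ -0.16528 - 0.024776*I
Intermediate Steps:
P = I*√5 (P = √(-5) = I*√5 ≈ 2.2361*I)
t(g) = -(-2 + g)/(2*(g + I*√5)) (t(g) = -(g - 2)/(2*(g + I*√5)) = -(-2 + g)/(2*(g + I*√5)))
t(1/6)² = ((1 - ½/6)/(1/6 + I*√5))² = ((1 - ½*⅙)/(⅙ + I*√5))² = ((1 - 1/12)/(⅙ + I*√5))² = ((11/12)/(⅙ + I*√5))² = (11/(12*(⅙ + I*√5)))² = 121/(144*(⅙ + I*√5)²)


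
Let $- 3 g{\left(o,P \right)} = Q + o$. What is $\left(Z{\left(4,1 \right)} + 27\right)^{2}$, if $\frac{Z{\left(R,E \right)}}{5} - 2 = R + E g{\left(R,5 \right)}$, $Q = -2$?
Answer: $\frac{25921}{9} \approx 2880.1$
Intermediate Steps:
$g{\left(o,P \right)} = \frac{2}{3} - \frac{o}{3}$ ($g{\left(o,P \right)} = - \frac{-2 + o}{3} = \frac{2}{3} - \frac{o}{3}$)
$Z{\left(R,E \right)} = 10 + 5 R + 5 E \left(\frac{2}{3} - \frac{R}{3}\right)$ ($Z{\left(R,E \right)} = 10 + 5 \left(R + E \left(\frac{2}{3} - \frac{R}{3}\right)\right) = 10 + \left(5 R + 5 E \left(\frac{2}{3} - \frac{R}{3}\right)\right) = 10 + 5 R + 5 E \left(\frac{2}{3} - \frac{R}{3}\right)$)
$\left(Z{\left(4,1 \right)} + 27\right)^{2} = \left(\left(10 + 5 \cdot 4 - \frac{5 \left(-2 + 4\right)}{3}\right) + 27\right)^{2} = \left(\left(10 + 20 - \frac{5}{3} \cdot 2\right) + 27\right)^{2} = \left(\left(10 + 20 - \frac{10}{3}\right) + 27\right)^{2} = \left(\frac{80}{3} + 27\right)^{2} = \left(\frac{161}{3}\right)^{2} = \frac{25921}{9}$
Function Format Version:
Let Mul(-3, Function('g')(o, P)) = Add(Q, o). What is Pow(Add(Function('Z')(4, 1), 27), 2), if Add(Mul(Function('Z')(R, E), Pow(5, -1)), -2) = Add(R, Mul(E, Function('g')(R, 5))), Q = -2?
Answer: Rational(25921, 9) ≈ 2880.1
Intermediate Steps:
Function('g')(o, P) = Add(Rational(2, 3), Mul(Rational(-1, 3), o)) (Function('g')(o, P) = Mul(Rational(-1, 3), Add(-2, o)) = Add(Rational(2, 3), Mul(Rational(-1, 3), o)))
Function('Z')(R, E) = Add(10, Mul(5, R), Mul(5, E, Add(Rational(2, 3), Mul(Rational(-1, 3), R)))) (Function('Z')(R, E) = Add(10, Mul(5, Add(R, Mul(E, Add(Rational(2, 3), Mul(Rational(-1, 3), R)))))) = Add(10, Add(Mul(5, R), Mul(5, E, Add(Rational(2, 3), Mul(Rational(-1, 3), R))))) = Add(10, Mul(5, R), Mul(5, E, Add(Rational(2, 3), Mul(Rational(-1, 3), R)))))
Pow(Add(Function('Z')(4, 1), 27), 2) = Pow(Add(Add(10, Mul(5, 4), Mul(Rational(-5, 3), 1, Add(-2, 4))), 27), 2) = Pow(Add(Add(10, 20, Mul(Rational(-5, 3), 1, 2)), 27), 2) = Pow(Add(Add(10, 20, Rational(-10, 3)), 27), 2) = Pow(Add(Rational(80, 3), 27), 2) = Pow(Rational(161, 3), 2) = Rational(25921, 9)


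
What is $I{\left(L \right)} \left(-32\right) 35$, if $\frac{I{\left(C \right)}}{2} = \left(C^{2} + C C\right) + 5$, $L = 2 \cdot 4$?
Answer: $-297920$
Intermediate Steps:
$L = 8$
$I{\left(C \right)} = 10 + 4 C^{2}$ ($I{\left(C \right)} = 2 \left(\left(C^{2} + C C\right) + 5\right) = 2 \left(\left(C^{2} + C^{2}\right) + 5\right) = 2 \left(2 C^{2} + 5\right) = 2 \left(5 + 2 C^{2}\right) = 10 + 4 C^{2}$)
$I{\left(L \right)} \left(-32\right) 35 = \left(10 + 4 \cdot 8^{2}\right) \left(-32\right) 35 = \left(10 + 4 \cdot 64\right) \left(-32\right) 35 = \left(10 + 256\right) \left(-32\right) 35 = 266 \left(-32\right) 35 = \left(-8512\right) 35 = -297920$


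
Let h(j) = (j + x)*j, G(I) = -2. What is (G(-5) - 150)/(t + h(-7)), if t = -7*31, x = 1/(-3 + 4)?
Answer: 152/175 ≈ 0.86857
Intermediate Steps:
x = 1 (x = 1/1 = 1)
t = -217
h(j) = j*(1 + j) (h(j) = (j + 1)*j = (1 + j)*j = j*(1 + j))
(G(-5) - 150)/(t + h(-7)) = (-2 - 150)/(-217 - 7*(1 - 7)) = -152/(-217 - 7*(-6)) = -152/(-217 + 42) = -152/(-175) = -152*(-1/175) = 152/175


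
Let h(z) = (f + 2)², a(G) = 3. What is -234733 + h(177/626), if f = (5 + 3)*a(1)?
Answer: -234057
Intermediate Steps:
f = 24 (f = (5 + 3)*3 = 8*3 = 24)
h(z) = 676 (h(z) = (24 + 2)² = 26² = 676)
-234733 + h(177/626) = -234733 + 676 = -234057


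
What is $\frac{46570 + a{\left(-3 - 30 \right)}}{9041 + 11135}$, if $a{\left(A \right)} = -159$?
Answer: $\frac{46411}{20176} \approx 2.3003$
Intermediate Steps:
$\frac{46570 + a{\left(-3 - 30 \right)}}{9041 + 11135} = \frac{46570 - 159}{9041 + 11135} = \frac{46411}{20176}$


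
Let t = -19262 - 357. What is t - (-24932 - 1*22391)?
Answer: 27704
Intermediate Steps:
t = -19619
t - (-24932 - 1*22391) = -19619 - (-24932 - 1*22391) = -19619 - (-24932 - 22391) = -19619 - 1*(-47323) = -19619 + 47323 = 27704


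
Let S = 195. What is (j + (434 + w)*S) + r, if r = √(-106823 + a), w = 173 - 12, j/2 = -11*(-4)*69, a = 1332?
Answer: 122097 + I*√105491 ≈ 1.221e+5 + 324.79*I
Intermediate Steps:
j = 6072 (j = 2*(-11*(-4)*69) = 2*(44*69) = 2*3036 = 6072)
w = 161
r = I*√105491 (r = √(-106823 + 1332) = √(-105491) = I*√105491 ≈ 324.79*I)
(j + (434 + w)*S) + r = (6072 + (434 + 161)*195) + I*√105491 = (6072 + 595*195) + I*√105491 = (6072 + 116025) + I*√105491 = 122097 + I*√105491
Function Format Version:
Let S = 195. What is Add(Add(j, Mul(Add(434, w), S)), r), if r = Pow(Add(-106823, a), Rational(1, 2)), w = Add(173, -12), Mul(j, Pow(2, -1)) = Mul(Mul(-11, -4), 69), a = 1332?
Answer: Add(122097, Mul(I, Pow(105491, Rational(1, 2)))) ≈ Add(1.2210e+5, Mul(324.79, I))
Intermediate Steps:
j = 6072 (j = Mul(2, Mul(Mul(-11, -4), 69)) = Mul(2, Mul(44, 69)) = Mul(2, 3036) = 6072)
w = 161
r = Mul(I, Pow(105491, Rational(1, 2))) (r = Pow(Add(-106823, 1332), Rational(1, 2)) = Pow(-105491, Rational(1, 2)) = Mul(I, Pow(105491, Rational(1, 2))) ≈ Mul(324.79, I))
Add(Add(j, Mul(Add(434, w), S)), r) = Add(Add(6072, Mul(Add(434, 161), 195)), Mul(I, Pow(105491, Rational(1, 2)))) = Add(Add(6072, Mul(595, 195)), Mul(I, Pow(105491, Rational(1, 2)))) = Add(Add(6072, 116025), Mul(I, Pow(105491, Rational(1, 2)))) = Add(122097, Mul(I, Pow(105491, Rational(1, 2))))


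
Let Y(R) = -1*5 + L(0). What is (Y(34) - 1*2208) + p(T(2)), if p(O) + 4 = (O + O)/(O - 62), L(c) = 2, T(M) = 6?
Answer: -31013/14 ≈ -2215.2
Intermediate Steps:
p(O) = -4 + 2*O/(-62 + O) (p(O) = -4 + (O + O)/(O - 62) = -4 + (2*O)/(-62 + O) = -4 + 2*O/(-62 + O))
Y(R) = -3 (Y(R) = -1*5 + 2 = -5 + 2 = -3)
(Y(34) - 1*2208) + p(T(2)) = (-3 - 1*2208) + 2*(124 - 1*6)/(-62 + 6) = (-3 - 2208) + 2*(124 - 6)/(-56) = -2211 + 2*(-1/56)*118 = -2211 - 59/14 = -31013/14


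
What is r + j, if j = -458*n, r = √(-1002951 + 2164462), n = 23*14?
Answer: -147476 + √1161511 ≈ -1.4640e+5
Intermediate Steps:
n = 322
r = √1161511 ≈ 1077.7
j = -147476 (j = -458*322 = -147476)
r + j = √1161511 - 147476 = -147476 + √1161511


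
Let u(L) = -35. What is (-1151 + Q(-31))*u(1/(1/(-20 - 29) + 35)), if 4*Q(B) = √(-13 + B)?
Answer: 40285 - 35*I*√11/2 ≈ 40285.0 - 58.041*I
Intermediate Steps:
Q(B) = √(-13 + B)/4
(-1151 + Q(-31))*u(1/(1/(-20 - 29) + 35)) = (-1151 + √(-13 - 31)/4)*(-35) = (-1151 + √(-44)/4)*(-35) = (-1151 + (2*I*√11)/4)*(-35) = (-1151 + I*√11/2)*(-35) = 40285 - 35*I*√11/2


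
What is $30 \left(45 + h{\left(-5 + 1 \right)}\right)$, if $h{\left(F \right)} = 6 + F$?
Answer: $1410$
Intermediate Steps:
$30 \left(45 + h{\left(-5 + 1 \right)}\right) = 30 \left(45 + \left(6 + \left(-5 + 1\right)\right)\right) = 30 \left(45 + \left(6 - 4\right)\right) = 30 \left(45 + 2\right) = 30 \cdot 47 = 1410$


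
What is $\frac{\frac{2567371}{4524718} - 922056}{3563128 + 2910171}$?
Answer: $- \frac{4172040812837}{29289852504682} \approx -0.14244$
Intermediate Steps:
$\frac{\frac{2567371}{4524718} - 922056}{3563128 + 2910171} = \frac{2567371 \cdot \frac{1}{4524718} - 922056}{6473299} = \left(\frac{2567371}{4524718} - 922056\right) \frac{1}{6473299} = \left(- \frac{4172040812837}{4524718}\right) \frac{1}{6473299} = - \frac{4172040812837}{29289852504682}$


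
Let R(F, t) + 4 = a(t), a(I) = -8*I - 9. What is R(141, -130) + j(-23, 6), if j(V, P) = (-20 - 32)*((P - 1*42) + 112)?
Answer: -2925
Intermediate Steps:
a(I) = -9 - 8*I
j(V, P) = -3640 - 52*P (j(V, P) = -52*((P - 42) + 112) = -52*((-42 + P) + 112) = -52*(70 + P) = -3640 - 52*P)
R(F, t) = -13 - 8*t (R(F, t) = -4 + (-9 - 8*t) = -13 - 8*t)
R(141, -130) + j(-23, 6) = (-13 - 8*(-130)) + (-3640 - 52*6) = (-13 + 1040) + (-3640 - 312) = 1027 - 3952 = -2925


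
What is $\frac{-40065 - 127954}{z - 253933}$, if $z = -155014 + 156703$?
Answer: $\frac{168019}{252244} \approx 0.6661$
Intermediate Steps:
$z = 1689$
$\frac{-40065 - 127954}{z - 253933} = \frac{-40065 - 127954}{1689 - 253933} = - \frac{168019}{-252244} = \left(-168019\right) \left(- \frac{1}{252244}\right) = \frac{168019}{252244}$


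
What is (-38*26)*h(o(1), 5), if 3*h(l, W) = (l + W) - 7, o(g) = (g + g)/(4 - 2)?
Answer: 988/3 ≈ 329.33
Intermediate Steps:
o(g) = g (o(g) = (2*g)/2 = (2*g)*(1/2) = g)
h(l, W) = -7/3 + W/3 + l/3 (h(l, W) = ((l + W) - 7)/3 = ((W + l) - 7)/3 = (-7 + W + l)/3 = -7/3 + W/3 + l/3)
(-38*26)*h(o(1), 5) = (-38*26)*(-7/3 + (1/3)*5 + (1/3)*1) = -988*(-7/3 + 5/3 + 1/3) = -988*(-1/3) = 988/3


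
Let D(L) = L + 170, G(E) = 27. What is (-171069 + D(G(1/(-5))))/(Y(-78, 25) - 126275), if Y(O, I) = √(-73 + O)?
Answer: 2697107725/1993171972 + 21359*I*√151/1993171972 ≈ 1.3532 + 0.00013168*I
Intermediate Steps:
D(L) = 170 + L
(-171069 + D(G(1/(-5))))/(Y(-78, 25) - 126275) = (-171069 + (170 + 27))/(√(-73 - 78) - 126275) = (-171069 + 197)/(√(-151) - 126275) = -170872/(I*√151 - 126275) = -170872/(-126275 + I*√151)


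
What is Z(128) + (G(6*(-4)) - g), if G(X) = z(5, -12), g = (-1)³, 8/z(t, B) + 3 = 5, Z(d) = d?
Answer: 133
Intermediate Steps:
z(t, B) = 4 (z(t, B) = 8/(-3 + 5) = 8/2 = 8*(½) = 4)
g = -1
G(X) = 4
Z(128) + (G(6*(-4)) - g) = 128 + (4 - 1*(-1)) = 128 + (4 + 1) = 128 + 5 = 133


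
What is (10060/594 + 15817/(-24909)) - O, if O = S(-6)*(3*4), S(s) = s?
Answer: 217749559/2465991 ≈ 88.301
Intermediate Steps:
O = -72 (O = -18*4 = -6*12 = -72)
(10060/594 + 15817/(-24909)) - O = (10060/594 + 15817/(-24909)) - 1*(-72) = (10060*(1/594) + 15817*(-1/24909)) + 72 = (5030/297 - 15817/24909) + 72 = 40198207/2465991 + 72 = 217749559/2465991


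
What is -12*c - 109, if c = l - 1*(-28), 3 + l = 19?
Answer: -637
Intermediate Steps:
l = 16 (l = -3 + 19 = 16)
c = 44 (c = 16 - 1*(-28) = 16 + 28 = 44)
-12*c - 109 = -12*44 - 109 = -528 - 109 = -637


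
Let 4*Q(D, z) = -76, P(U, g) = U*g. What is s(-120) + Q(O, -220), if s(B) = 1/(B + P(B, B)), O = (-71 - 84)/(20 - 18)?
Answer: -271319/14280 ≈ -19.000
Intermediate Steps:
O = -155/2 ≈ -77.500
Q(D, z) = -19 (Q(D, z) = (1/4)*(-76) = -19)
s(B) = 1/(B + B**2) (s(B) = 1/(B + B*B) = 1/(B + B**2))
s(-120) + Q(O, -220) = 1/((-120)*(1 - 120)) - 19 = -1/120/(-119) - 19 = -1/120*(-1/119) - 19 = 1/14280 - 19 = -271319/14280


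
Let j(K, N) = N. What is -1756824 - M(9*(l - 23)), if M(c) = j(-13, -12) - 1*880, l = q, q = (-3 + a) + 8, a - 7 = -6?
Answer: -1755932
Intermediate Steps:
a = 1 (a = 7 - 6 = 1)
q = 6 (q = (-3 + 1) + 8 = -2 + 8 = 6)
l = 6
M(c) = -892 (M(c) = -12 - 1*880 = -12 - 880 = -892)
-1756824 - M(9*(l - 23)) = -1756824 - 1*(-892) = -1756824 + 892 = -1755932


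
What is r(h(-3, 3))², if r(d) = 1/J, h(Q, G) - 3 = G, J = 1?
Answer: 1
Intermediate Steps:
h(Q, G) = 3 + G
r(d) = 1 (r(d) = 1/1 = 1)
r(h(-3, 3))² = 1² = 1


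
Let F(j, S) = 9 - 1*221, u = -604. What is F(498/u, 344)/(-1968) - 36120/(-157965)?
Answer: 1742879/5181252 ≈ 0.33638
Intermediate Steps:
F(j, S) = -212 (F(j, S) = 9 - 221 = -212)
F(498/u, 344)/(-1968) - 36120/(-157965) = -212/(-1968) - 36120/(-157965) = -212*(-1/1968) - 36120*(-1/157965) = 53/492 + 2408/10531 = 1742879/5181252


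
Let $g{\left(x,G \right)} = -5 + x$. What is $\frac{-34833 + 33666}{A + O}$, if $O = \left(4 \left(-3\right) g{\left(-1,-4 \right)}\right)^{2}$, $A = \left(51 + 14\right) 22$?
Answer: $- \frac{1167}{6614} \approx -0.17644$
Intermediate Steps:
$A = 1430$ ($A = 65 \cdot 22 = 1430$)
$O = 5184$ ($O = \left(4 \left(-3\right) \left(-5 - 1\right)\right)^{2} = \left(\left(-12\right) \left(-6\right)\right)^{2} = 72^{2} = 5184$)
$\frac{-34833 + 33666}{A + O} = \frac{-34833 + 33666}{1430 + 5184} = - \frac{1167}{6614}$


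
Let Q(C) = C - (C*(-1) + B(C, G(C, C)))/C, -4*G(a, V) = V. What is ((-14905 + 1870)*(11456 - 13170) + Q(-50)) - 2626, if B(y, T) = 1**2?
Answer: 1116965751/50 ≈ 2.2339e+7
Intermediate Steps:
G(a, V) = -V/4
B(y, T) = 1
Q(C) = C - (1 - C)/C (Q(C) = C - (C*(-1) + 1)/C = C - (-C + 1)/C = C - (1 - C)/C)
((-14905 + 1870)*(11456 - 13170) + Q(-50)) - 2626 = ((-14905 + 1870)*(11456 - 13170) + (1 - 50 - 1/(-50))) - 2626 = (-13035*(-1714) + (1 - 50 - 1*(-1/50))) - 2626 = (22341990 + (1 - 50 + 1/50)) - 2626 = (22341990 - 2449/50) - 2626 = 1117097051/50 - 2626 = 1116965751/50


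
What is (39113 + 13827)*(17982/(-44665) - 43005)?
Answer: -20337814818516/8933 ≈ -2.2767e+9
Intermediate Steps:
(39113 + 13827)*(17982/(-44665) - 43005) = 52940*(17982*(-1/44665) - 43005) = 52940*(-17982/44665 - 43005) = 52940*(-1920836307/44665) = -20337814818516/8933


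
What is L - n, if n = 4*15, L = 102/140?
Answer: -4149/70 ≈ -59.271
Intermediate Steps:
L = 51/70 (L = 102*(1/140) = 51/70 ≈ 0.72857)
n = 60
L - n = 51/70 - 1*60 = 51/70 - 60 = -4149/70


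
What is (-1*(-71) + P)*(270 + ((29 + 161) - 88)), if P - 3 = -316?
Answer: -90024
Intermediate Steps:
P = -313 (P = 3 - 316 = -313)
(-1*(-71) + P)*(270 + ((29 + 161) - 88)) = (-1*(-71) - 313)*(270 + ((29 + 161) - 88)) = (71 - 313)*(270 + (190 - 88)) = -242*(270 + 102) = -242*372 = -90024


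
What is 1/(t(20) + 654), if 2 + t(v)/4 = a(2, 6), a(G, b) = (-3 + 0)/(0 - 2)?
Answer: 1/652 ≈ 0.0015337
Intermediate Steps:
a(G, b) = 3/2 (a(G, b) = -3/(-2) = -3*(-½) = 3/2)
t(v) = -2 (t(v) = -8 + 4*(3/2) = -8 + 6 = -2)
1/(t(20) + 654) = 1/(-2 + 654) = 1/652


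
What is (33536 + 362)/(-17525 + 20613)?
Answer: 16949/1544 ≈ 10.977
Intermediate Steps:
(33536 + 362)/(-17525 + 20613) = 33898/3088 = 33898*(1/3088) = 16949/1544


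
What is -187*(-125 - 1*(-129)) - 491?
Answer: -1239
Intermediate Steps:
-187*(-125 - 1*(-129)) - 491 = -187*(-125 + 129) - 491 = -187*4 - 491 = -748 - 491 = -1239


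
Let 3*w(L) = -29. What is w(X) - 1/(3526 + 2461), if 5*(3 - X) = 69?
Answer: -173626/17961 ≈ -9.6668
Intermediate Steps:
X = -54/5 (X = 3 - 1/5*69 = 3 - 69/5 = -54/5 ≈ -10.800)
w(L) = -29/3 (w(L) = (1/3)*(-29) = -29/3)
w(X) - 1/(3526 + 2461) = -29/3 - 1/(3526 + 2461) = -29/3 - 1/5987 = -173626/17961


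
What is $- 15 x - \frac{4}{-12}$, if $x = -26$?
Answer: $\frac{1171}{3} \approx 390.33$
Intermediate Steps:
$- 15 x - \frac{4}{-12} = \left(-15\right) \left(-26\right) - \frac{4}{-12} = 390 - - \frac{1}{3} = 390 + \frac{1}{3} = \frac{1171}{3}$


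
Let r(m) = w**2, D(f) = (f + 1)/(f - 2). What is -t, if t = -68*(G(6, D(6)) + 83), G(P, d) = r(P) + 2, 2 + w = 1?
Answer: 5848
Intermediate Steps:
w = -1 (w = -2 + 1 = -1)
D(f) = (1 + f)/(-2 + f)
r(m) = 1 (r(m) = (-1)**2 = 1)
G(P, d) = 3 (G(P, d) = 1 + 2 = 3)
t = -5848 (t = -68*(3 + 83) = -68*86 = -5848)
-t = -1*(-5848) = 5848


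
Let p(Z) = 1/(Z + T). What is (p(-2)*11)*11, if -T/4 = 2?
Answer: -121/10 ≈ -12.100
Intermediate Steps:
T = -8 (T = -4*2 = -8)
p(Z) = 1/(-8 + Z) (p(Z) = 1/(Z - 8) = 1/(-8 + Z))
(p(-2)*11)*11 = (11/(-8 - 2))*11 = (11/(-10))*11 = -⅒*11*11 = -11/10*11 = -121/10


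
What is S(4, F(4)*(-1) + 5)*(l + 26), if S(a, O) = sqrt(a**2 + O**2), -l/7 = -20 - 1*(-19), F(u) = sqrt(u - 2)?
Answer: 33*sqrt(43 - 10*sqrt(2)) ≈ 177.27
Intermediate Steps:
F(u) = sqrt(-2 + u)
l = 7 (l = -7*(-20 - 1*(-19)) = -7*(-20 + 19) = -7*(-1) = 7)
S(a, O) = sqrt(O**2 + a**2)
S(4, F(4)*(-1) + 5)*(l + 26) = sqrt((sqrt(-2 + 4)*(-1) + 5)**2 + 4**2)*(7 + 26) = sqrt((sqrt(2)*(-1) + 5)**2 + 16)*33 = sqrt((-sqrt(2) + 5)**2 + 16)*33 = sqrt((5 - sqrt(2))**2 + 16)*33 = sqrt(16 + (5 - sqrt(2))**2)*33 = 33*sqrt(16 + (5 - sqrt(2))**2)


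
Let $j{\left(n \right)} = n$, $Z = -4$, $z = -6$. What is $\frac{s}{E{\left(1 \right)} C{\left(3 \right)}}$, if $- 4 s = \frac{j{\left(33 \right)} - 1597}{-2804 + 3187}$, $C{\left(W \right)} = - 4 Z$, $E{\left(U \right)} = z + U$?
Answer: $- \frac{391}{30640} \approx -0.012761$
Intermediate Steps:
$E{\left(U \right)} = -6 + U$
$C{\left(W \right)} = 16$ ($C{\left(W \right)} = \left(-4\right) \left(-4\right) = 16$)
$s = \frac{391}{383}$ ($s = - \frac{\left(33 - 1597\right) \frac{1}{-2804 + 3187}}{4} = - \frac{\left(-1564\right) \frac{1}{383}}{4} = \left(- \frac{1}{4}\right) \left(- \frac{1564}{383}\right) = \frac{391}{383} \approx 1.0209$)
$\frac{s}{E{\left(1 \right)} C{\left(3 \right)}} = \frac{391}{383 \left(-6 + 1\right) 16} = \frac{391}{383 \left(\left(-5\right) 16\right)} = \frac{391}{383 \left(-80\right)} = \frac{391}{383} \left(- \frac{1}{80}\right) = - \frac{391}{30640}$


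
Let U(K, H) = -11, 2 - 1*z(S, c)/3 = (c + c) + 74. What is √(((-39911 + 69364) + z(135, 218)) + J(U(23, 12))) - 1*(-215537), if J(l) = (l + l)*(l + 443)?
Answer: 215537 + 5*√737 ≈ 2.1567e+5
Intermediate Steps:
z(S, c) = -216 - 6*c (z(S, c) = 6 - 3*((c + c) + 74) = 6 - 3*(2*c + 74) = 6 - 3*(74 + 2*c) = 6 + (-222 - 6*c) = -216 - 6*c)
J(l) = 2*l*(443 + l) (J(l) = (2*l)*(443 + l) = 2*l*(443 + l))
√(((-39911 + 69364) + z(135, 218)) + J(U(23, 12))) - 1*(-215537) = √(((-39911 + 69364) + (-216 - 6*218)) + 2*(-11)*(443 - 11)) - 1*(-215537) = √((29453 + (-216 - 1308)) + 2*(-11)*432) + 215537 = √((29453 - 1524) - 9504) + 215537 = √(27929 - 9504) + 215537 = √18425 + 215537 = 5*√737 + 215537 = 215537 + 5*√737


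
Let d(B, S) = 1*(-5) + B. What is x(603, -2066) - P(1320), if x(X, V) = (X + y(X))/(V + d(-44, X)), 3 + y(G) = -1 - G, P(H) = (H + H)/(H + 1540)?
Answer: -25328/27495 ≈ -0.92119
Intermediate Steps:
P(H) = 2*H/(1540 + H) (P(H) = (2*H)/(1540 + H) = 2*H/(1540 + H))
y(G) = -4 - G (y(G) = -3 + (-1 - G) = -4 - G)
d(B, S) = -5 + B
x(X, V) = -4/(-49 + V) (x(X, V) = (X + (-4 - X))/(V + (-5 - 44)) = -4/(V - 49) = -4/(-49 + V))
x(603, -2066) - P(1320) = -4/(-49 - 2066) - 2*1320/(1540 + 1320) = -4/(-2115) - 2*1320/2860 = -4*(-1/2115) - 2*1320/2860 = 4/2115 - 1*12/13 = 4/2115 - 12/13 = -25328/27495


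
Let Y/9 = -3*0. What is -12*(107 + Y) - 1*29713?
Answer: -30997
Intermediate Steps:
Y = 0 (Y = 9*(-3*0) = 9*0 = 0)
-12*(107 + Y) - 1*29713 = -12*(107 + 0) - 1*29713 = -12*107 - 29713 = -1284 - 29713 = -30997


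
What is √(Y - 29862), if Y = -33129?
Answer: 3*I*√6999 ≈ 250.98*I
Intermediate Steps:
√(Y - 29862) = √(-33129 - 29862) = √(-62991) = 3*I*√6999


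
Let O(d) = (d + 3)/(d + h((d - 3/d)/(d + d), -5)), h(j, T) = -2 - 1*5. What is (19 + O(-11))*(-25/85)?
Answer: -875/153 ≈ -5.7190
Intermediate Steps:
h(j, T) = -7 (h(j, T) = -2 - 5 = -7)
O(d) = (3 + d)/(-7 + d) (O(d) = (d + 3)/(d - 7) = (3 + d)/(-7 + d))
(19 + O(-11))*(-25/85) = (19 + (3 - 11)/(-7 - 11))*(-25/85) = (19 - 8/(-18))*(-25*1/85) = (19 - 1/18*(-8))*(-5/17) = (19 + 4/9)*(-5/17) = (175/9)*(-5/17) = -875/153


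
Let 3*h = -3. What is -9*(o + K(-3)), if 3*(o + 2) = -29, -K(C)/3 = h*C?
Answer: 186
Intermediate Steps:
h = -1 (h = (1/3)*(-3) = -1)
K(C) = 3*C (K(C) = -(-3)*C = 3*C)
o = -35/3 (o = -2 + (1/3)*(-29) = -2 - 29/3 = -35/3 ≈ -11.667)
-9*(o + K(-3)) = -9*(-35/3 + 3*(-3)) = -9*(-35/3 - 9) = -9*(-62/3) = 186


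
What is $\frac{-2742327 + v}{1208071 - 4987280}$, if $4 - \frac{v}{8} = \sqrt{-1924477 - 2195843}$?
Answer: $\frac{2742295}{3779209} + \frac{128 i \sqrt{16095}}{3779209} \approx 0.72563 + 0.0042969 i$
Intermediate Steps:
$v = 32 - 128 i \sqrt{16095}$ ($v = 32 - 8 \sqrt{-1924477 - 2195843} = 32 - 8 \sqrt{-4120320} = 32 - 8 \cdot 16 i \sqrt{16095} = 32 - 128 i \sqrt{16095} \approx 32.0 - 16239.0 i$)
$\frac{-2742327 + v}{1208071 - 4987280} = \frac{-2742327 + \left(32 - 128 i \sqrt{16095}\right)}{1208071 - 4987280} = \frac{-2742295 - 128 i \sqrt{16095}}{-3779209} = \left(-2742295 - 128 i \sqrt{16095}\right) \left(- \frac{1}{3779209}\right) = \frac{2742295}{3779209} + \frac{128 i \sqrt{16095}}{3779209}$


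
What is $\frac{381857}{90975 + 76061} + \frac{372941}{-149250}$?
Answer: $- \frac{2651207813}{12465061500} \approx -0.21269$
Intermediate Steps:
$\frac{381857}{90975 + 76061} + \frac{372941}{-149250} = \frac{381857}{167036} + 372941 \left(- \frac{1}{149250}\right) = 381857 \cdot \frac{1}{167036} - \frac{372941}{149250} = \frac{381857}{167036} - \frac{372941}{149250} = - \frac{2651207813}{12465061500}$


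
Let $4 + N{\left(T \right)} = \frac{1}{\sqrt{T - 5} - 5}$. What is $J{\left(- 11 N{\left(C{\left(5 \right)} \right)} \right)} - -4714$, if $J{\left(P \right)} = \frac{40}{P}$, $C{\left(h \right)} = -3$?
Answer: $\frac{29510406}{6259} - \frac{80 i \sqrt{2}}{6259} \approx 4714.9 - 0.018076 i$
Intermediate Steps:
$N{\left(T \right)} = -4 + \frac{1}{-5 + \sqrt{-5 + T}}$ ($N{\left(T \right)} = -4 + \frac{1}{\sqrt{T - 5} - 5} = -4 + \frac{1}{\sqrt{-5 + T} - 5} = -4 + \frac{1}{-5 + \sqrt{-5 + T}}$)
$J{\left(- 11 N{\left(C{\left(5 \right)} \right)} \right)} - -4714 = \frac{40}{\left(-11\right) \frac{21 - 4 \sqrt{-5 - 3}}{-5 + \sqrt{-5 - 3}}} - -4714 = \frac{40}{\left(-11\right) \frac{21 - 4 \sqrt{-8}}{-5 + \sqrt{-8}}} + 4714 = \frac{40}{\left(-11\right) \frac{21 - 4 \cdot 2 i \sqrt{2}}{-5 + 2 i \sqrt{2}}} + 4714 = \frac{40}{\left(-11\right) \frac{21 - 8 i \sqrt{2}}{-5 + 2 i \sqrt{2}}} + 4714 = \frac{40}{\left(-11\right) \frac{1}{-5 + 2 i \sqrt{2}} \left(21 - 8 i \sqrt{2}\right)} + 4714 = 40 \left(- \frac{-5 + 2 i \sqrt{2}}{11 \left(21 - 8 i \sqrt{2}\right)}\right) + 4714 = - \frac{40 \left(-5 + 2 i \sqrt{2}\right)}{11 \left(21 - 8 i \sqrt{2}\right)} + 4714 = 4714 - \frac{40 \left(-5 + 2 i \sqrt{2}\right)}{11 \left(21 - 8 i \sqrt{2}\right)}$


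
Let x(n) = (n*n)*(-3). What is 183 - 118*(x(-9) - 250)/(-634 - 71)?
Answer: 70841/705 ≈ 100.48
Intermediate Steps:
x(n) = -3*n² (x(n) = n²*(-3) = -3*n²)
183 - 118*(x(-9) - 250)/(-634 - 71) = 183 - 118*(-3*(-9)² - 250)/(-634 - 71) = 183 - 118*(-3*81 - 250)/(-705) = 183 - 118*(-243 - 250)*(-1)/705 = 183 - (-58174)*(-1)/705 = 183 - 118*493/705 = 183 - 58174/705 = 70841/705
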